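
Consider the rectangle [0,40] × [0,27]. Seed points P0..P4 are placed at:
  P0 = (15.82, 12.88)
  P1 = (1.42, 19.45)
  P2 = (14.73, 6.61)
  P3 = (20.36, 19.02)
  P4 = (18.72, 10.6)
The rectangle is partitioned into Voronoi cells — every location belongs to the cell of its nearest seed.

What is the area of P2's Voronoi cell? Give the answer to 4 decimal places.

Area of P2's cell: 194.8766

1. box [0,40]×[0,27]: [(0, 0) (40, 0) (40, 27) (0, 27)]
2. ⊥bis P2·P0 via (15.275,9.745): [(0, 12.4005) (0, 0) (40, 0) (40, 5.4467)]  |A|=356.9435
3. ⊥bis P2·P1 via (8.075,13.03): [(6.3952, 11.2887) (0, 4.6594) (0, 0) (40, 0) (40, 5.4467)]  |A|=332.1908
4. ⊥bis P2·P3 via (17.545,12.815): [(29.9265, 7.1979) (6.3952, 11.2887) (0, 4.6594) (0, 0) (40, 0) (40, 2.6279)]  |A|=317.9933
5. ⊥bis P2·P4 via (16.725,8.605): [(15.6502, 9.6798) (6.3952, 11.2887) (0, 4.6594) (0, 0) (25.33, 0)]  |A|=194.8766
6. canonical 5-gon: [(15.6502, 9.6798) (6.3952, 11.2887) (0, 4.6594) (0, 0) (25.33, 0)]
7. shoelace: 194.8766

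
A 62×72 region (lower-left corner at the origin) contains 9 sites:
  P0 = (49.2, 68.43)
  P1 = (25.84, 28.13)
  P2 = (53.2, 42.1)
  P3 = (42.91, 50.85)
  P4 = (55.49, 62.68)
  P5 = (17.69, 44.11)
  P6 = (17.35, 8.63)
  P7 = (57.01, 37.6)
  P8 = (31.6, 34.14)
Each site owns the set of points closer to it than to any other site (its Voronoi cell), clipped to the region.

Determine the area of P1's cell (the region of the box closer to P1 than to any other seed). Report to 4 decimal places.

1. box [0,62]×[0,72]: [(0, 0) (62, 0) (62, 72) (0, 72)]
2. ⊥bis P1·P0 via (37.52,48.28): [(0, 70.0286) (0, 0) (62, 0) (62, 34.0901)]  |A|=3227.6788
3. ⊥bis P1·P2 via (39.52,35.115): [(30.8128, 52.1678) (0, 70.0286) (0, 0) (57.4497, 0)]  |A|=2577.4023
4. ⊥bis P1·P3 via (34.375,39.49): [(39.098, 35.9415) (0, 65.3166) (0, 0) (57.4497, 0)]  |A|=2309.2892
5. ⊥bis P1·P4 via (40.665,45.405): [(39.098, 35.9415) (0, 65.3166) (0, 0) (57.4497, 0)]  |A|=2309.2892
6. ⊥bis P1·P5 via (21.765,36.12): [(39.098, 35.9415) (31.948, 41.3135) (0, 25.0196) (0, 0) (57.4497, 0)]  |A|=1665.584
7. ⊥bis P1·P6 via (21.595,18.38): [(55.6314, 3.5611) (39.098, 35.9415) (31.948, 41.3135) (2.9221, 26.5099)]  |A|=794.5495
8. ⊥bis P1·P7 via (41.425,32.865): [(49.5196, 6.2221) (42.536, 29.2082) (39.098, 35.9415) (31.948, 41.3135) (2.9221, 26.5099)]  |A|=733.5974
9. ⊥bis P1·P8 via (28.72,31.135): [(49.5196, 6.2221) (47.3857, 13.2458) (22.9096, 36.7037) (2.9221, 26.5099)]  |A|=501.1827
10. canonical 4-gon: [(49.5196, 6.2221) (47.3857, 13.2458) (22.9096, 36.7037) (2.9221, 26.5099)]
11. shoelace: 501.1827

Area of P1's cell: 501.1827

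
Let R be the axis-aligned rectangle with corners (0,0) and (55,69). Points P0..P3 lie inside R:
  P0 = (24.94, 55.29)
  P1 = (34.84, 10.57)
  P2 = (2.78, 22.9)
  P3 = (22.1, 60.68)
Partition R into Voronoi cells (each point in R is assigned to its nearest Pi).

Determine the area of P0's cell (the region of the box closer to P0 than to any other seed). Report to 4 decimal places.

1. box [0,55]×[0,69]: [(0, 0) (55, 0) (55, 69) (0, 69)]
2. ⊥bis P0·P1 via (29.89,32.93): [(0, 26.313) (55, 38.4888) (55, 69) (0, 69)]  |A|=2012.9501
3. ⊥bis P0·P2 via (13.86,39.095): [(0, 48.5775) (24.587, 31.756) (55, 38.4888) (55, 69) (0, 69)]  |A|=1739.2425
4. ⊥bis P0·P3 via (23.52,57.985): [(2.4649, 46.8911) (24.587, 31.756) (55, 38.4888) (55, 69) (44.4252, 69)]  |A|=1222.9748
5. canonical 5-gon: [(2.4649, 46.8911) (24.587, 31.756) (55, 38.4888) (55, 69) (44.4252, 69)]
6. shoelace: 1222.9748

Area of P0's cell: 1222.9748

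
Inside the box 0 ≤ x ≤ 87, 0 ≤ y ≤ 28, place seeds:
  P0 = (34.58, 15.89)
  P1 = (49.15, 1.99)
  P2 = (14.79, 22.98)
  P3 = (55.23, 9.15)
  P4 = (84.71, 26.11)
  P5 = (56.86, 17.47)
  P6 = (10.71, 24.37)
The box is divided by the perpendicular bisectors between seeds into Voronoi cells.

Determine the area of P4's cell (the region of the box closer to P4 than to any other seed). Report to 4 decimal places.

Area of P4's cell: 373.9160

1. box [0,87]×[0,28]: [(0, 0) (87, 0) (87, 28) (0, 28)]
2. ⊥bis P4·P0 via (59.645,21): [(63.9263, 0) (87, 0) (87, 28) (58.2179, 28)]  |A|=725.9815
3. ⊥bis P4·P1 via (66.93,14.05): [(58.5402, 26.419) (76.46, 0) (87, 0) (87, 28) (58.2179, 28)]  |A|=560.4175
4. ⊥bis P4·P2 via (49.75,24.545): [(58.5402, 26.419) (76.46, 0) (87, 0) (87, 28) (58.2179, 28)]  |A|=560.4175
5. ⊥bis P4·P3 via (69.97,17.63): [(80.1126, 0) (87, 0) (87, 28) (64.0041, 28)]  |A|=418.366
6. ⊥bis P4·P5 via (70.785,21.79): [(74.5399, 9.6866) (80.1126, 0) (87, 0) (87, 28) (68.8585, 28)]  |A|=373.916
7. ⊥bis P4·P6 via (47.71,25.24): [(74.5399, 9.6866) (80.1126, 0) (87, 0) (87, 28) (68.8585, 28)]  |A|=373.916
8. canonical 5-gon: [(74.5399, 9.6866) (80.1126, 0) (87, 0) (87, 28) (68.8585, 28)]
9. shoelace: 373.916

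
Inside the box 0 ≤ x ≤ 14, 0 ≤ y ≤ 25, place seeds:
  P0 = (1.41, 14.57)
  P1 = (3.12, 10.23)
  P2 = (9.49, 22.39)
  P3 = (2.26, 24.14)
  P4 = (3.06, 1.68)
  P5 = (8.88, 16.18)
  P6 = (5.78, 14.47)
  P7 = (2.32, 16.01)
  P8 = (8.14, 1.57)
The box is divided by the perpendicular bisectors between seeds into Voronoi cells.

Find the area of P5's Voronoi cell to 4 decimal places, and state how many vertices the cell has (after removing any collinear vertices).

Area of P5's cell: 62.2938 (5 vertices)

1. box [0,14]×[0,25]: [(0, 0) (14, 0) (14, 25) (0, 25)]
2. ⊥bis P5·P0 via (5.145,15.375): [(8.4588, 0) (14, 0) (14, 25) (3.0705, 25)]  |A|=205.8839
3. ⊥bis P5·P1 via (6,13.205): [(5.5106, 13.6788) (14, 5.4605) (14, 25) (3.0705, 25)]  |A|=144.807
4. ⊥bis P5·P2 via (9.185,19.285): [(4.1967, 19.775) (5.5106, 13.6788) (14, 5.4605) (14, 18.812)]  |A|=85.9224
5. ⊥bis P5·P3 via (5.57,20.16): [(5.0109, 19.695) (4.3351, 19.1329) (5.5106, 13.6788) (14, 5.4605) (14, 18.812)]  |A|=85.6666
6. ⊥bis P5·P4 via (5.97,8.93): [(5.0109, 19.695) (4.3351, 19.1329) (5.5106, 13.6788) (13.5651, 5.8815) (14, 5.7069) (14, 18.812)]  |A|=85.613
7. ⊥bis P5·P6 via (7.33,15.325): [(5.0109, 19.695) (4.9482, 19.6429) (11.3635, 8.0127) (13.5651, 5.8815) (14, 5.7069) (14, 18.812)]  |A|=67.7806
8. ⊥bis P5·P7 via (5.6,16.095): [(5.508, 19.6462) (5.5357, 18.5779) (11.3635, 8.0127) (13.5651, 5.8815) (14, 5.7069) (14, 18.812)]  |A|=67.4671
9. ⊥bis P5·P8 via (8.51,8.875): [(5.508, 19.6462) (5.5357, 18.5779) (10.9562, 8.7511) (14, 8.5969) (14, 18.812)]  |A|=62.2938
10. canonical 5-gon: [(5.508, 19.6462) (5.5357, 18.5779) (10.9562, 8.7511) (14, 8.5969) (14, 18.812)]
11. shoelace: 62.2938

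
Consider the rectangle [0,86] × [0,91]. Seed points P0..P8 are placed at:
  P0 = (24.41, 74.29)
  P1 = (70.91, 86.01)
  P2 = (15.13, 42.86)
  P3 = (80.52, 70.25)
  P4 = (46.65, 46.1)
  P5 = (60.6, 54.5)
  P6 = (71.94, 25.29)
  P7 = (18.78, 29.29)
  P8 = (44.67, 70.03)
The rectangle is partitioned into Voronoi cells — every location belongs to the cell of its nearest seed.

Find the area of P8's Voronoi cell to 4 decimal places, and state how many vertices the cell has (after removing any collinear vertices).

1. box [0,86]×[0,91]: [(0, 0) (86, 0) (86, 91) (0, 91)]
2. ⊥bis P8·P0 via (34.54,72.16): [(19.3672, 0) (86, 0) (86, 91) (38.5014, 91)]  |A|=5192.9792
3. ⊥bis P8·P1 via (57.79,78.02): [(19.3672, 0) (86, 0) (86, 31.6977) (49.8853, 91) (38.5014, 91)]  |A|=4122.1356
4. ⊥bis P8·P2 via (29.9,56.445): [(30.9871, 55.263) (81.8164, 0) (86, 0) (86, 31.6977) (49.8853, 91) (38.5014, 91)]  |A|=2396.5683
5. ⊥bis P8·P3 via (62.595,70.14): [(30.9871, 55.263) (62.8992, 20.5673) (62.5951, 70.1298) (49.8853, 91) (38.5014, 91)]  |A|=1413.2654
6. ⊥bis P8·P4 via (45.66,58.065): [(31.3269, 56.8791) (62.6605, 59.4716) (62.5951, 70.1298) (49.8853, 91) (38.5014, 91)]  |A|=771.7707
7. ⊥bis P8·P5 via (52.635,62.265): [(31.3269, 56.8791) (48.7932, 58.3242) (61.7135, 71.5774) (49.8853, 91) (38.5014, 91)]  |A|=682.6404
8. ⊥bis P8·P6 via (58.305,47.66): [(31.3269, 56.8791) (48.7932, 58.3242) (61.7135, 71.5774) (49.8853, 91) (38.5014, 91)]  |A|=682.6404
9. ⊥bis P8·P7 via (31.725,49.66): [(31.3269, 56.8791) (48.7932, 58.3242) (61.7135, 71.5774) (49.8853, 91) (38.5014, 91)]  |A|=682.6404
10. canonical 5-gon: [(31.3269, 56.8791) (48.7932, 58.3242) (61.7135, 71.5774) (49.8853, 91) (38.5014, 91)]
11. shoelace: 682.6404

Area of P8's cell: 682.6404 (5 vertices)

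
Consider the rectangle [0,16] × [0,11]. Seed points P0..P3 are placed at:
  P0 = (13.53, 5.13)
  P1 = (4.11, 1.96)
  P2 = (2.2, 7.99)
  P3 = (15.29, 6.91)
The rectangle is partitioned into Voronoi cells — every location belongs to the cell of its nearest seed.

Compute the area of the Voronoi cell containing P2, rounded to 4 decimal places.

1. box [0,16]×[0,11]: [(0, 0) (16, 0) (16, 11) (0, 11)]
2. ⊥bis P2·P0 via (7.865,6.56): [(0, 0) (6.2091, 0) (8.9858, 11) (0, 11)]  |A|=83.5717
3. ⊥bis P2·P1 via (3.155,4.975): [(0, 3.9757) (7.8395, 6.4588) (8.9858, 11) (0, 11)]  |A|=47.9366
4. ⊥bis P2·P3 via (8.745,7.45): [(0, 3.9757) (7.8395, 6.4588) (8.9858, 11) (0, 11)]  |A|=47.9366
5. canonical 4-gon: [(0, 3.9757) (7.8395, 6.4588) (8.9858, 11) (0, 11)]
6. shoelace: 47.9366

Area of P2's cell: 47.9366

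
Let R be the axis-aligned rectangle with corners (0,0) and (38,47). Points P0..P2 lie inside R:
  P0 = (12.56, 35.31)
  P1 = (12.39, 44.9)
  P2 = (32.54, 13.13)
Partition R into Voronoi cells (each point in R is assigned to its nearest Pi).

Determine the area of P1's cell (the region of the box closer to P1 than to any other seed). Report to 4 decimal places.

Area of P1's cell: 257.6146

1. box [0,38]×[0,47]: [(0, 0) (38, 0) (38, 47) (0, 47)]
2. ⊥bis P1·P0 via (12.475,40.105): [(0, 39.8839) (38, 40.5575) (38, 47) (0, 47)]  |A|=257.6146
3. ⊥bis P1·P2 via (22.465,29.015): [(0, 39.8839) (38, 40.5575) (38, 47) (0, 47)]  |A|=257.6146
4. canonical 4-gon: [(0, 39.8839) (38, 40.5575) (38, 47) (0, 47)]
5. shoelace: 257.6146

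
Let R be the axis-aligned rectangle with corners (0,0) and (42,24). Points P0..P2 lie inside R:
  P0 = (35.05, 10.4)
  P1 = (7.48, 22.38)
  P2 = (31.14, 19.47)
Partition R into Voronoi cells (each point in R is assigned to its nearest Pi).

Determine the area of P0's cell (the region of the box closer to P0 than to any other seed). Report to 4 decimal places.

1. box [0,42]×[0,24]: [(0, 0) (42, 0) (42, 24) (0, 24)]
2. ⊥bis P0·P1 via (21.265,16.39): [(14.143, 0) (42, 0) (42, 24) (24.5718, 24)]  |A|=543.4221
3. ⊥bis P0·P2 via (33.095,14.935): [(17.7602, 8.3243) (14.143, 0) (42, 0) (42, 18.7739)]  |A|=343.4822
4. canonical 4-gon: [(17.7602, 8.3243) (14.143, 0) (42, 0) (42, 18.7739)]
5. shoelace: 343.4822

Area of P0's cell: 343.4822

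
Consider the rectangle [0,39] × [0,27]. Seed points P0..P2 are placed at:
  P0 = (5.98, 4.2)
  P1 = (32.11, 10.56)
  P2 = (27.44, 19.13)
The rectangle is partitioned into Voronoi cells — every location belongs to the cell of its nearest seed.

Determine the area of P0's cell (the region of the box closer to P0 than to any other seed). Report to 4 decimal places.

1. box [0,39]×[0,27]: [(0, 0) (39, 0) (39, 27) (0, 27)]
2. ⊥bis P0·P1 via (19.045,7.38): [(0, 0) (20.8413, 0) (14.2695, 27) (0, 27)]  |A|=473.9958
3. ⊥bis P0·P2 via (16.71,11.665): [(0, 0) (20.8413, 0) (18.6973, 8.8085) (6.0412, 27) (0, 27)]  |A|=399.1534
4. canonical 5-gon: [(0, 0) (20.8413, 0) (18.6973, 8.8085) (6.0412, 27) (0, 27)]
5. shoelace: 399.1534

Area of P0's cell: 399.1534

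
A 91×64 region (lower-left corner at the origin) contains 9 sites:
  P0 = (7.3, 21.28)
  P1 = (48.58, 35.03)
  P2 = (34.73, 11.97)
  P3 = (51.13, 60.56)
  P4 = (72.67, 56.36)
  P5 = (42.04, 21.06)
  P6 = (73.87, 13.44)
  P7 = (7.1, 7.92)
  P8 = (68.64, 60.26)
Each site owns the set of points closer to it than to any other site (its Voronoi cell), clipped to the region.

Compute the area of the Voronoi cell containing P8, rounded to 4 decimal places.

Area of P8's cell: 138.2926

1. box [0,91]×[0,64]: [(0, 0) (91, 0) (91, 64) (0, 64)]
2. ⊥bis P8·P0 via (37.97,40.77): [(63.8783, 0) (91, 0) (91, 64) (23.2079, 64)]  |A|=3037.2409
3. ⊥bis P8·P1 via (58.61,47.645): [(91, 21.8922) (91, 64) (38.0399, 64)]  |A|=1115.0174
4. ⊥bis P8·P2 via (51.685,36.115): [(91, 21.8922) (91, 64) (38.0399, 64)]  |A|=1115.0174
5. ⊥bis P8·P3 via (59.885,60.41): [(59.6521, 46.8164) (91, 21.8922) (91, 64) (59.9465, 64)]  |A|=926.8005
6. ⊥bis P8·P4 via (70.655,58.31): [(59.6543, 46.9426) (76.1615, 64) (59.9465, 64)]  |A|=138.2926
7. ⊥bis P8·P5 via (55.34,40.66): [(59.6543, 46.9426) (76.1615, 64) (59.9465, 64)]  |A|=138.2926
8. ⊥bis P8·P6 via (71.255,36.85): [(59.6543, 46.9426) (76.1615, 64) (59.9465, 64)]  |A|=138.2926
9. ⊥bis P8·P7 via (37.87,34.09): [(59.6543, 46.9426) (76.1615, 64) (59.9465, 64)]  |A|=138.2926
10. canonical 3-gon: [(59.6543, 46.9426) (76.1615, 64) (59.9465, 64)]
11. shoelace: 138.2926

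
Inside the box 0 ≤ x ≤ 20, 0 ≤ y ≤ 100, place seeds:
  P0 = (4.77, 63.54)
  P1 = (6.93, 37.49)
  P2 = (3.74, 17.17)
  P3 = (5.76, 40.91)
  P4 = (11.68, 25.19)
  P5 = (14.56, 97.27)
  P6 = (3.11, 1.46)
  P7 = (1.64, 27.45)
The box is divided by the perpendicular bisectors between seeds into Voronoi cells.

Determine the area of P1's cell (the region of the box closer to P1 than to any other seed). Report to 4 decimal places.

1. box [0,20]×[0,100]: [(0, 0) (20, 0) (20, 100) (0, 100)]
2. ⊥bis P1·P0 via (5.85,50.515): [(0, 50.0299) (0, 0) (20, 0) (20, 51.6883)]  |A|=1017.1821
3. ⊥bis P1·P2 via (5.335,27.33): [(0, 50.0299) (0, 28.1675) (20, 25.0278) (20, 51.6883)]  |A|=485.2291
4. ⊥bis P1·P3 via (6.345,39.2): [(0, 37.0293) (0, 28.1675) (20, 25.0278) (20, 43.8714)]  |A|=277.0549
5. ⊥bis P1·P4 via (9.305,31.34): [(0, 37.0293) (0, 28.1675) (0.7749, 28.0459) (20, 35.4702) (20, 43.8714)]  |A|=176.6769
6. ⊥bis P1·P5 via (10.745,67.38): [(0, 37.0293) (0, 28.1675) (0.7749, 28.0459) (20, 35.4702) (20, 43.8714)]  |A|=176.6769
7. ⊥bis P1·P6 via (5.02,19.475): [(0, 37.0293) (0, 28.1675) (0.7749, 28.0459) (20, 35.4702) (20, 43.8714)]  |A|=176.6769
8. ⊥bis P1·P7 via (4.285,32.47): [(0, 37.0293) (0, 34.7277) (7.6458, 30.6992) (20, 35.4702) (20, 43.8714)]  |A|=150.152
9. canonical 5-gon: [(0, 37.0293) (0, 34.7277) (7.6458, 30.6992) (20, 35.4702) (20, 43.8714)]
10. shoelace: 150.152

Area of P1's cell: 150.1520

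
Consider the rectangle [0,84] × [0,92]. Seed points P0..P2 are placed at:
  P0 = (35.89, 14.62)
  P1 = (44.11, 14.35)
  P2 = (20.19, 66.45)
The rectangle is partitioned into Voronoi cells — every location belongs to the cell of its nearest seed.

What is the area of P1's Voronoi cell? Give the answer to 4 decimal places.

Area of P1's cell: 2369.5202

1. box [0,84]×[0,92]: [(0, 0) (84, 0) (84, 92) (0, 92)]
2. ⊥bis P1·P0 via (40,14.485): [(39.5242, 0) (84, 0) (84, 92) (42.5461, 92)]  |A|=3952.7649
3. ⊥bis P1·P2 via (32.15,40.4): [(40.9845, 44.456) (39.5242, 0) (84, 0) (84, 64.2052)]  |A|=2369.5202
4. canonical 4-gon: [(40.9845, 44.456) (39.5242, 0) (84, 0) (84, 64.2052)]
5. shoelace: 2369.5202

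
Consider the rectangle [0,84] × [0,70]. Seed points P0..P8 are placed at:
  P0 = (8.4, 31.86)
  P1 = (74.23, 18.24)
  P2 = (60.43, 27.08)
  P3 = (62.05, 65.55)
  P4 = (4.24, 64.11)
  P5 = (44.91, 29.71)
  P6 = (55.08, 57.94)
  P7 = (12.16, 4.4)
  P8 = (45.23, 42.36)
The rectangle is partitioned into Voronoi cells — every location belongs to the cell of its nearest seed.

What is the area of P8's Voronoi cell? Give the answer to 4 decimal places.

Area of P8's cell: 616.3514

1. box [0,84]×[0,70]: [(0, 0) (84, 0) (84, 70) (0, 70)]
2. ⊥bis P8·P0 via (26.815,37.11): [(37.3948, 0) (84, 0) (84, 70) (17.4383, 70)]  |A|=3960.8417
3. ⊥bis P8·P1 via (59.73,30.3): [(36.6632, 2.5663) (84, 59.4803) (84, 70) (17.4383, 70)]  |A|=2493.2359
4. ⊥bis P8·P2 via (52.83,34.72): [(33.0936, 15.087) (84, 65.7268) (84, 70) (17.4383, 70)]  |A|=1936.3199
5. ⊥bis P8·P3 via (53.64,53.955): [(33.0936, 15.087) (64.3542, 46.1839) (31.5185, 70) (17.4383, 70)]  |A|=1269.3913
6. ⊥bis P8·P4 via (24.735,53.235): [(23.0976, 50.1492) (33.0936, 15.087) (64.3542, 46.1839) (33.0438, 68.8937)]  |A|=1109.8423
7. ⊥bis P8·P5 via (45.07,36.035): [(23.0976, 50.1492) (26.9911, 36.4923) (53.9267, 35.811) (64.3542, 46.1839) (33.0438, 68.8937)]  |A|=823.638
8. ⊥bis P8·P6 via (50.155,50.15): [(29.8947, 62.959) (23.0976, 50.1492) (26.9911, 36.4923) (53.9267, 35.811) (61.2743, 43.1201)]  |A|=616.3514
9. ⊥bis P8·P7 via (28.695,23.38): [(29.8947, 62.959) (23.0976, 50.1492) (26.9911, 36.4923) (53.9267, 35.811) (61.2743, 43.1201)]  |A|=616.3514
10. canonical 5-gon: [(29.8947, 62.959) (23.0976, 50.1492) (26.9911, 36.4923) (53.9267, 35.811) (61.2743, 43.1201)]
11. shoelace: 616.3514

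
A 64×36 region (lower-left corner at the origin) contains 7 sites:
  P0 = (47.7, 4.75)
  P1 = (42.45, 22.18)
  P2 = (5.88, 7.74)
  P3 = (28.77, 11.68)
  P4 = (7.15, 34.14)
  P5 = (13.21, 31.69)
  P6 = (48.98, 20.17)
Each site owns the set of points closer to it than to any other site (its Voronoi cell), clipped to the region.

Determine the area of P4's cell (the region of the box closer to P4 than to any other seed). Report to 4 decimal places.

Area of P4's cell: 125.2586

1. box [0,64]×[0,36]: [(0, 0) (64, 0) (64, 36) (0, 36)]
2. ⊥bis P4·P0 via (27.425,19.445): [(0, 0) (13.3316, 0) (39.4238, 36) (0, 36)]  |A|=949.5967
3. ⊥bis P4·P1 via (24.8,28.16): [(0, 0) (13.3316, 0) (16.9511, 4.9939) (27.4563, 36) (0, 36)]  |A|=764.0638
4. ⊥bis P4·P2 via (6.515,20.94): [(0, 21.2534) (22.0998, 20.1903) (27.4563, 36) (0, 36)]  |A|=379.9862
5. ⊥bis P4·P3 via (17.96,22.91): [(0, 21.2534) (15.4661, 20.5094) (25.4708, 30.1399) (27.4563, 36) (0, 36)]  |A|=346.4471
6. ⊥bis P4·P5 via (10.18,32.915): [(0, 21.2534) (5.3611, 20.9955) (11.4272, 36) (0, 36)]  |A|=125.2586
7. ⊥bis P4·P6 via (28.065,27.155): [(0, 21.2534) (5.3611, 20.9955) (11.4272, 36) (0, 36)]  |A|=125.2586
8. canonical 4-gon: [(0, 21.2534) (5.3611, 20.9955) (11.4272, 36) (0, 36)]
9. shoelace: 125.2586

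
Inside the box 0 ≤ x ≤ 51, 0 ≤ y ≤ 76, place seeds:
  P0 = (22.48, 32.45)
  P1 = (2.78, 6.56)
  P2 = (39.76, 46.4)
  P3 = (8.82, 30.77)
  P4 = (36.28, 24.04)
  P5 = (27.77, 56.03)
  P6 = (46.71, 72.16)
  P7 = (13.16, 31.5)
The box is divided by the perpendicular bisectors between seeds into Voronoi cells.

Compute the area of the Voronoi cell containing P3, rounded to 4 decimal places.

Area of P3's cell: 362.8587

1. box [0,51]×[0,76]: [(0, 0) (51, 0) (51, 76) (0, 76)]
2. ⊥bis P3·P0 via (15.65,31.61): [(0, 0) (19.5376, 0) (10.1906, 76) (0, 76)]  |A|=1129.6727
3. ⊥bis P3·P1 via (5.8,18.665): [(0, 20.112) (17.6043, 15.72) (10.1906, 76) (0, 76)]  |A|=799.0783
4. ⊥bis P3·P2 via (24.29,38.585): [(0, 20.112) (17.6043, 15.72) (11.7358, 63.4364) (5.389, 76) (0, 76)]  |A|=768.9157
5. ⊥bis P3·P4 via (22.55,27.405): [(0, 20.112) (17.6043, 15.72) (11.7358, 63.4364) (5.389, 76) (0, 76)]  |A|=768.9157
6. ⊥bis P3·P5 via (18.295,43.4): [(0, 57.1249) (0, 20.112) (17.6043, 15.72) (13.7838, 46.7843)]  |A|=520.1303
7. ⊥bis P3·P6 via (27.765,51.465): [(0, 57.1249) (0, 20.112) (17.6043, 15.72) (13.7838, 46.7843)]  |A|=520.1303
8. ⊥bis P3·P7 via (10.99,31.135): [(7.5742, 51.4427) (0, 57.1249) (0, 20.112) (13.4067, 16.7673)]  |A|=362.8587
9. canonical 4-gon: [(7.5742, 51.4427) (0, 57.1249) (0, 20.112) (13.4067, 16.7673)]
10. shoelace: 362.8587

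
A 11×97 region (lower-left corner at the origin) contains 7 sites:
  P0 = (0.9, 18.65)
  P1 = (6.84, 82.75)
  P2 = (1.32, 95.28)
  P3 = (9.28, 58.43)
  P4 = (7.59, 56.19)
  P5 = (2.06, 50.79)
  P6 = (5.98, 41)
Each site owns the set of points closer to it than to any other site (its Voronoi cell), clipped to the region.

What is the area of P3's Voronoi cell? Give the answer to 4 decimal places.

Area of P3's cell: 118.8969

1. box [0,11]×[0,97]: [(0, 0) (11, 0) (11, 97) (0, 97)]
2. ⊥bis P3·P0 via (5.09,38.54): [(0, 39.6123) (11, 37.295) (11, 97) (0, 97)]  |A|=644.0101
3. ⊥bis P3·P1 via (8.06,70.59): [(0, 69.7813) (0, 39.6123) (11, 37.295) (11, 70.885)]  |A|=350.6748
4. ⊥bis P3·P2 via (5.3,76.855): [(0, 69.7813) (0, 39.6123) (11, 37.295) (11, 70.885)]  |A|=350.6748
5. ⊥bis P3·P4 via (8.435,57.31): [(0, 69.7813) (0, 63.6739) (11, 55.3748) (11, 70.885)]  |A|=118.8969
6. ⊥bis P3·P5 via (5.67,54.61): [(0, 69.7813) (0, 63.6739) (11, 55.3748) (11, 70.885)]  |A|=118.8969
7. ⊥bis P3·P6 via (7.63,49.715): [(0, 69.7813) (0, 63.6739) (11, 55.3748) (11, 70.885)]  |A|=118.8969
8. canonical 4-gon: [(0, 69.7813) (0, 63.6739) (11, 55.3748) (11, 70.885)]
9. shoelace: 118.8969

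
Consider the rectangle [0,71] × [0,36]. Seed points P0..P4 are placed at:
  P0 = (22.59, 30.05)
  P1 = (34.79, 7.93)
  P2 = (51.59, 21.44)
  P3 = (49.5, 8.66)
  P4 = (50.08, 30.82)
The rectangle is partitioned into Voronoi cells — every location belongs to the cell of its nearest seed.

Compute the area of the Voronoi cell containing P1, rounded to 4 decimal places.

1. box [0,71]×[0,36]: [(0, 0) (71, 0) (71, 36) (0, 36)]
2. ⊥bis P1·P0 via (28.69,18.99): [(0, 3.1664) (0, 0) (71, 0) (71, 36) (59.5311, 36)]  |A|=1578.6902
3. ⊥bis P1·P2 via (43.19,14.685): [(36.3366, 23.2074) (0, 3.1664) (0, 0) (54.9992, 0)]  |A|=695.7216
4. ⊥bis P1·P3 via (42.145,8.295): [(41.7383, 16.4902) (36.3366, 23.2074) (0, 3.1664) (0, 0) (42.5566, 0)]  |A|=593.1315
5. ⊥bis P1·P4 via (42.435,19.375): [(41.7383, 16.4902) (36.3366, 23.2074) (0, 3.1664) (0, 0) (42.5566, 0)]  |A|=593.1315
6. canonical 5-gon: [(41.7383, 16.4902) (36.3366, 23.2074) (0, 3.1664) (0, 0) (42.5566, 0)]
7. shoelace: 593.1315

Area of P1's cell: 593.1315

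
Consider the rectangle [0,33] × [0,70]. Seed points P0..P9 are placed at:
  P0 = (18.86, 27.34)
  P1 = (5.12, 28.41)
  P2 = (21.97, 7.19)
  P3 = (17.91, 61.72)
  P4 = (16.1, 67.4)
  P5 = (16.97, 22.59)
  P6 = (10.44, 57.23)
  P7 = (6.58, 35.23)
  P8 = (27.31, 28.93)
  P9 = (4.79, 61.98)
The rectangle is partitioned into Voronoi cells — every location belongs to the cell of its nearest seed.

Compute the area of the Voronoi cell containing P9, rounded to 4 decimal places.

Area of P9's cell: 131.9951

1. box [0,33]×[0,70]: [(0, 0) (33, 0) (33, 70) (0, 70)]
2. ⊥bis P9·P0 via (11.825,44.66): [(0, 39.8569) (33, 53.2608) (33, 70) (0, 70)]  |A|=773.5569
3. ⊥bis P9·P1 via (4.955,45.195): [(0, 45.1463) (13.3452, 45.2775) (33, 53.2608) (33, 70) (0, 70)]  |A|=738.2632
4. ⊥bis P9·P2 via (13.38,34.585): [(0, 45.1463) (13.3452, 45.2775) (33, 53.2608) (33, 70) (0, 70)]  |A|=738.2632
5. ⊥bis P9·P3 via (11.35,61.85): [(0, 45.1463) (11.0211, 45.2546) (11.5115, 70) (0, 70)]  |A|=279.3862
6. ⊥bis P9·P4 via (10.445,64.69): [(0, 45.1463) (11.0211, 45.2546) (11.3681, 62.7637) (7.9003, 70) (0, 70)]  |A|=266.3205
7. ⊥bis P9·P5 via (10.88,42.285): [(0, 45.1463) (11.0211, 45.2546) (11.3681, 62.7637) (7.9003, 70) (0, 70)]  |A|=266.3205
8. ⊥bis P9·P6 via (7.615,59.605): [(0, 50.5472) (10.9696, 63.5952) (7.9003, 70) (0, 70)]  |A|=131.9951
9. ⊥bis P9·P7 via (5.685,48.605): [(0, 50.5472) (10.9696, 63.5952) (7.9003, 70) (0, 70)]  |A|=131.9951
10. ⊥bis P9·P8 via (16.05,45.455): [(0, 50.5472) (10.9696, 63.5952) (7.9003, 70) (0, 70)]  |A|=131.9951
11. canonical 4-gon: [(0, 50.5472) (10.9696, 63.5952) (7.9003, 70) (0, 70)]
12. shoelace: 131.9951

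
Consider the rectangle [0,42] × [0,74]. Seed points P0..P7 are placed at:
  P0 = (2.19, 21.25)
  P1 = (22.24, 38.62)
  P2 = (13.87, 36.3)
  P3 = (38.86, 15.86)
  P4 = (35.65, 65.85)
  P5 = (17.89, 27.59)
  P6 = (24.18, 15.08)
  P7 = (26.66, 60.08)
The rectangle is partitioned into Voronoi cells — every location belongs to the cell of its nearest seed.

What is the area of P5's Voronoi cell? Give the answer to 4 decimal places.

Area of P5's cell: 205.5508

1. box [0,42]×[0,74]: [(0, 0) (42, 0) (42, 74) (0, 74)]
2. ⊥bis P5·P0 via (10.04,24.42): [(0, 49.2825) (19.9013, 0) (42, 0) (42, 74) (0, 74)]  |A|=2617.6069
3. ⊥bis P5·P1 via (20.065,33.105): [(3.9695, 39.4527) (19.9013, 0) (42, 0) (42, 24.4543)]  |A|=900.9319
4. ⊥bis P5·P2 via (15.88,31.945): [(19.1636, 33.4605) (8.3961, 28.4909) (19.9013, 0) (42, 0) (42, 24.4543)]  |A|=830.9167
5. ⊥bis P5·P3 via (28.375,21.725): [(32.0883, 28.3633) (19.1636, 33.4605) (8.3961, 28.4909) (18.359, 3.8192)]  |A|=351.1844
6. ⊥bis P5·P4 via (26.77,46.72): [(32.0883, 28.3633) (19.1636, 33.4605) (8.3961, 28.4909) (18.359, 3.8192)]  |A|=351.1844
7. ⊥bis P5·P6 via (21.035,21.335): [(30.9437, 26.3171) (32.0883, 28.3633) (19.1636, 33.4605) (8.3961, 28.4909) (12.9312, 17.2604)]  |A|=205.5508
8. ⊥bis P5·P7 via (22.275,43.835): [(30.9437, 26.3171) (32.0883, 28.3633) (19.1636, 33.4605) (8.3961, 28.4909) (12.9312, 17.2604)]  |A|=205.5508
9. canonical 5-gon: [(30.9437, 26.3171) (32.0883, 28.3633) (19.1636, 33.4605) (8.3961, 28.4909) (12.9312, 17.2604)]
10. shoelace: 205.5508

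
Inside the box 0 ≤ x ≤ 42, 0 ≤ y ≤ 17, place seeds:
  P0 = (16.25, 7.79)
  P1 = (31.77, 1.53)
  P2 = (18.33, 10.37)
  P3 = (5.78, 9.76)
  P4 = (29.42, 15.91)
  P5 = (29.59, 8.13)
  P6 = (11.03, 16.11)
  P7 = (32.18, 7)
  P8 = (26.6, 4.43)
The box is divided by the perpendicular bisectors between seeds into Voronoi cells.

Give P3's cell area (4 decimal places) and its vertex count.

Area of P3's cell: 156.9184 (5 vertices)

1. box [0,42]×[0,17]: [(0, 0) (42, 0) (42, 17) (0, 17)]
2. ⊥bis P3·P0 via (11.015,8.775): [(0, 0) (9.3639, 0) (12.5626, 17) (0, 17)]  |A|=186.3754
3. ⊥bis P3·P1 via (18.775,5.645): [(0, 0) (9.3639, 0) (12.5626, 17) (0, 17)]  |A|=186.3754
4. ⊥bis P3·P2 via (12.055,10.065): [(0, 0) (9.3639, 0) (11.8913, 13.4324) (11.7179, 17) (0, 17)]  |A|=184.8687
5. ⊥bis P3·P4 via (17.6,12.835): [(0, 0) (9.3639, 0) (11.8913, 13.4324) (11.7179, 17) (0, 17)]  |A|=184.8687
6. ⊥bis P3·P5 via (17.685,8.945): [(0, 0) (9.3639, 0) (11.8913, 13.4324) (11.7179, 17) (0, 17)]  |A|=184.8687
7. ⊥bis P3·P6 via (8.405,12.935): [(0, 0) (9.3639, 0) (11.341, 10.5076) (3.4883, 17) (0, 17)]  |A|=156.9184
8. ⊥bis P3·P7 via (18.98,8.38): [(0, 0) (9.3639, 0) (11.341, 10.5076) (3.4883, 17) (0, 17)]  |A|=156.9184
9. ⊥bis P3·P8 via (16.19,7.095): [(0, 0) (9.3639, 0) (11.341, 10.5076) (3.4883, 17) (0, 17)]  |A|=156.9184
10. canonical 5-gon: [(0, 0) (9.3639, 0) (11.341, 10.5076) (3.4883, 17) (0, 17)]
11. shoelace: 156.9184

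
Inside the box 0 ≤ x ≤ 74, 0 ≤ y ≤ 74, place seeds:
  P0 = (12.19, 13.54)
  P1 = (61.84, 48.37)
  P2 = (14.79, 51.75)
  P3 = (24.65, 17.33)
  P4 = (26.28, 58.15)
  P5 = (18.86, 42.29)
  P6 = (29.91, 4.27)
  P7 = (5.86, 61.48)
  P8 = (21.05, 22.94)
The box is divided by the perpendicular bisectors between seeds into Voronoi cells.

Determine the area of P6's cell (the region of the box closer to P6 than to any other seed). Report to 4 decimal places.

1. box [0,74]×[0,74]: [(0, 0) (74, 0) (74, 74) (0, 74)]
2. ⊥bis P6·P0 via (21.05,8.905): [(16.3915, 0) (74, 0) (74, 74) (55.1036, 74)]  |A|=2830.681
3. ⊥bis P6·P1 via (45.875,26.32): [(34.4775, 34.5722) (16.3915, 0) (74, 0) (74, 5.9565)]  |A|=1113.5349
4. ⊥bis P6·P2 via (22.35,28.01): [(37.0677, 32.6968) (32.7825, 31.3322) (16.3915, 0) (74, 0) (74, 5.9565)]  |A|=1107.7495
5. ⊥bis P6·P3 via (27.28,10.8): [(53.0021, 21.1597) (20.6429, 8.1269) (16.3915, 0) (74, 0) (74, 5.9565)]  |A|=775.8126
6. ⊥bis P6·P4 via (28.095,31.21): [(53.0021, 21.1597) (20.6429, 8.1269) (16.3915, 0) (74, 0) (74, 5.9565)]  |A|=775.8126
7. ⊥bis P6·P5 via (24.385,23.28): [(53.0021, 21.1597) (20.6429, 8.1269) (16.3915, 0) (74, 0) (74, 5.9565)]  |A|=775.8126
8. ⊥bis P6·P7 via (17.885,32.875): [(53.0021, 21.1597) (20.6429, 8.1269) (16.3915, 0) (74, 0) (74, 5.9565)]  |A|=775.8126
9. ⊥bis P6·P8 via (25.48,13.605): [(53.0021, 21.1597) (20.6429, 8.1269) (16.3915, 0) (74, 0) (74, 5.9565)]  |A|=775.8126
10. canonical 5-gon: [(53.0021, 21.1597) (20.6429, 8.1269) (16.3915, 0) (74, 0) (74, 5.9565)]
11. shoelace: 775.8126

Area of P6's cell: 775.8126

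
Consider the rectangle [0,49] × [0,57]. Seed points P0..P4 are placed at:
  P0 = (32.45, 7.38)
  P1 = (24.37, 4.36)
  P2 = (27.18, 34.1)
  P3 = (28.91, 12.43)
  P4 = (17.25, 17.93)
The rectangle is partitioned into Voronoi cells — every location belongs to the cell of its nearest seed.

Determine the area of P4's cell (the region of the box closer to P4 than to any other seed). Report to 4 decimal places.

1. box [0,49]×[0,57]: [(0, 0) (49, 0) (49, 57) (0, 57)]
2. ⊥bis P4·P0 via (24.85,12.655): [(0, 0) (16.0664, 0) (49, 47.4493) (49, 57) (0, 57)]  |A|=2011.6624
3. ⊥bis P4·P1 via (20.81,11.145): [(0, 0.2263) (25.5156, 13.614) (49, 47.4493) (49, 57) (0, 57)]  |A|=1899.4118
4. ⊥bis P4·P2 via (22.215,26.015): [(0, 39.6572) (0, 0.2263) (25.5156, 13.614) (30.5642, 20.8878)]  |A|=661.5909
5. ⊥bis P4·P3 via (23.08,15.18): [(26.8486, 23.1695) (0, 39.6572) (0, 0.2263) (21.2973, 11.4007)]  |A|=623.6392
6. canonical 4-gon: [(26.8486, 23.1695) (0, 39.6572) (0, 0.2263) (21.2973, 11.4007)]
7. shoelace: 623.6392

Area of P4's cell: 623.6392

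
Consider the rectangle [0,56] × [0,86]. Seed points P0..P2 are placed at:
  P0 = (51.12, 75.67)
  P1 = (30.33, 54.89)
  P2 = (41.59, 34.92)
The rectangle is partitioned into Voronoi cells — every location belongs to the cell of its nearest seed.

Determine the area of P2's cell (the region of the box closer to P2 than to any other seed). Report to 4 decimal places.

Area of P2's cell: 2257.0610

1. box [0,56]×[0,86]: [(0, 0) (56, 0) (56, 86) (0, 86)]
2. ⊥bis P2·P0 via (46.355,55.295): [(0, 66.1358) (0, 0) (56, 0) (56, 53.0394)]  |A|=3336.9052
3. ⊥bis P2·P1 via (35.96,44.905): [(52.0323, 53.9673) (0, 24.6291) (0, 0) (56, 0) (56, 53.0394)]  |A|=2257.061
4. canonical 5-gon: [(52.0323, 53.9673) (0, 24.6291) (0, 0) (56, 0) (56, 53.0394)]
5. shoelace: 2257.061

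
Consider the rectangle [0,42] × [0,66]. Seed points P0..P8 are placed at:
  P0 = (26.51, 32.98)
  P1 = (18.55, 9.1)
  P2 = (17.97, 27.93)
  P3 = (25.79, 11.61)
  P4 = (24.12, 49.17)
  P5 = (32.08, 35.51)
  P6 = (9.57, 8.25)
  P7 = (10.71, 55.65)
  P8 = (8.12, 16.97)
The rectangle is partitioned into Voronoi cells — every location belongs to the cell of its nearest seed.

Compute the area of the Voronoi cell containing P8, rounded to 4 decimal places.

Area of P8's cell: 231.2715

1. box [0,42]×[0,66]: [(0, 0) (42, 0) (42, 66) (0, 66)]
2. ⊥bis P8·P0 via (17.315,24.975): [(0, 44.864) (0, 0) (39.0578, 0)]  |A|=876.1441
3. ⊥bis P8·P1 via (13.335,13.035): [(20.0092, 21.8803) (0, 44.864) (0, 0) (3.4994, 0)]  |A|=487.1307
4. ⊥bis P8·P2 via (13.045,22.45): [(17.4512, 18.4901) (0, 34.1738) (0, 0) (3.4994, 0)]  |A|=330.5385
5. ⊥bis P8·P3 via (16.955,14.29): [(17.4512, 18.4901) (0, 34.1738) (0, 0) (3.4994, 0)]  |A|=330.5385
6. ⊥bis P8·P4 via (16.12,33.07): [(17.4512, 18.4901) (0, 34.1738) (0, 0) (3.4994, 0)]  |A|=330.5385
7. ⊥bis P8·P5 via (20.1,26.24): [(17.4512, 18.4901) (0, 34.1738) (0, 0) (3.4994, 0)]  |A|=330.5385
8. ⊥bis P8·P6 via (8.845,12.61): [(13.6125, 13.4028) (17.4512, 18.4901) (0, 34.1738) (0, 11.1392)]  |A|=231.2715
9. ⊥bis P8·P7 via (9.415,36.31): [(13.6125, 13.4028) (17.4512, 18.4901) (0, 34.1738) (0, 11.1392)]  |A|=231.2715
10. canonical 4-gon: [(13.6125, 13.4028) (17.4512, 18.4901) (0, 34.1738) (0, 11.1392)]
11. shoelace: 231.2715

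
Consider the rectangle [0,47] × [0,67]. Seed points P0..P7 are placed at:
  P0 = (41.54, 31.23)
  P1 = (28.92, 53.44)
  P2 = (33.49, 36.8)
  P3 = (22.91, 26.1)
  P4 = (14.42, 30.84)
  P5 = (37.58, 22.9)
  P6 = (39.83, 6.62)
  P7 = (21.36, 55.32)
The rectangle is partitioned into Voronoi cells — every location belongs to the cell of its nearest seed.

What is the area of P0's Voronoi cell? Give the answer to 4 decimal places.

Area of P0's cell: 152.3975

1. box [0,47]×[0,67]: [(0, 0) (47, 0) (47, 67) (0, 67)]
2. ⊥bis P0·P1 via (35.23,42.335): [(0, 22.3169) (0, 0) (47, 0) (47, 49.0229)]  |A|=1676.4838
3. ⊥bis P0·P2 via (37.515,34.015): [(13.9792, 0) (47, 0) (47, 47.7231)]  |A|=787.9289
4. ⊥bis P0·P3 via (32.225,28.665): [(32.6771, 27.0231) (40.1183, 0) (47, 0) (47, 47.7231)]  |A|=434.7492
5. ⊥bis P0·P4 via (27.98,31.035): [(32.6771, 27.0231) (40.1183, 0) (47, 0) (47, 47.7231)]  |A|=434.7492
6. ⊥bis P0·P5 via (39.56,27.065): [(34.4026, 29.5168) (47, 23.5281) (47, 47.7231)]  |A|=152.3975
7. ⊥bis P0·P6 via (40.685,18.925): [(34.4026, 29.5168) (47, 23.5281) (47, 47.7231)]  |A|=152.3975
8. ⊥bis P0·P7 via (31.45,43.275): [(34.4026, 29.5168) (47, 23.5281) (47, 47.7231)]  |A|=152.3975
9. canonical 3-gon: [(34.4026, 29.5168) (47, 23.5281) (47, 47.7231)]
10. shoelace: 152.3975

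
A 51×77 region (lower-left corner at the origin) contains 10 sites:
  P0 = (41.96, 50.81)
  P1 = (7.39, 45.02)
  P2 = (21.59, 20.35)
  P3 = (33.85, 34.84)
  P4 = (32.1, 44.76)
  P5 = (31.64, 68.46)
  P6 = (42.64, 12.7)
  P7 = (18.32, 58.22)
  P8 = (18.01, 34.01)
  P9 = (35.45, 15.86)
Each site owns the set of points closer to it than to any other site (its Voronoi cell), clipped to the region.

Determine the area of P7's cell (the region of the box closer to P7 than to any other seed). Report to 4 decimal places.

1. box [0,51]×[0,77]: [(0, 0) (51, 0) (51, 77) (0, 77)]
2. ⊥bis P7·P0 via (30.14,54.515): [(0, 0) (13.0522, 0) (37.188, 77) (0, 77)]  |A|=1934.2454
3. ⊥bis P7·P1 via (12.855,51.62): [(0, 62.2643) (25.8577, 40.8533) (37.188, 77) (0, 77)]  |A|=862.6257
4. ⊥bis P7·P2 via (19.955,39.285): [(0, 62.2643) (25.8577, 40.8533) (37.188, 77) (0, 77)]  |A|=862.6257
5. ⊥bis P7·P3 via (26.085,46.53): [(0, 62.2643) (22.1549, 43.9194) (28.0452, 47.8321) (37.188, 77) (0, 77)]  |A|=846.3516
6. ⊥bis P7·P4 via (25.21,51.49): [(0, 62.2643) (19.7557, 45.906) (31.0734, 57.4928) (37.188, 77) (0, 77)]  |A|=798.6819
7. ⊥bis P7·P5 via (24.98,63.34): [(0, 62.2643) (19.7557, 45.906) (30.179, 56.5772) (14.4786, 77) (0, 77)]  |A|=560.8637
8. ⊥bis P7·P6 via (30.48,35.46): [(0, 62.2643) (19.7557, 45.906) (30.179, 56.5772) (14.4786, 77) (0, 77)]  |A|=560.8637
9. ⊥bis P7·P8 via (18.165,46.115): [(0, 62.2643) (19.5243, 46.0976) (19.9376, 46.0923) (30.179, 56.5772) (14.4786, 77) (0, 77)]  |A|=560.8247
10. ⊥bis P7·P9 via (26.885,37.04): [(0, 62.2643) (19.5243, 46.0976) (19.9376, 46.0923) (30.179, 56.5772) (14.4786, 77) (0, 77)]  |A|=560.8247
11. canonical 6-gon: [(0, 62.2643) (19.5243, 46.0976) (19.9376, 46.0923) (30.179, 56.5772) (14.4786, 77) (0, 77)]
12. shoelace: 560.8247

Area of P7's cell: 560.8247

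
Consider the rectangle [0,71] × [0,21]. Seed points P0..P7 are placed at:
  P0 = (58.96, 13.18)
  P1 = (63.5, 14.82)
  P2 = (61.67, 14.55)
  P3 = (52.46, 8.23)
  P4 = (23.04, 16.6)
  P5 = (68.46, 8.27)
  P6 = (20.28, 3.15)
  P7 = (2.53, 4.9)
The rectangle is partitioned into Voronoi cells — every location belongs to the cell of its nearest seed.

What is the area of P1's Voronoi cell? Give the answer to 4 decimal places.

Area of P1's cell: 75.1641

1. box [0,71]×[0,21]: [(0, 0) (71, 0) (71, 21) (0, 21)]
2. ⊥bis P1·P0 via (61.23,14): [(66.2873, 0) (71, 0) (71, 21) (58.7014, 21)]  |A|=178.6193
3. ⊥bis P1·P2 via (62.585,14.685): [(63.6914, 7.1862) (66.2873, 0) (71, 0) (71, 21) (61.6533, 21)]  |A|=158.2307
4. ⊥bis P1·P3 via (57.98,11.525): [(63.6914, 7.1862) (66.2873, 0) (71, 0) (71, 21) (61.6533, 21)]  |A|=158.2307
5. ⊥bis P1·P4 via (43.27,15.71): [(63.6914, 7.1862) (66.2873, 0) (71, 0) (71, 21) (61.6533, 21)]  |A|=158.2307
6. ⊥bis P1·P5 via (65.98,11.545): [(63.3429, 9.5481) (71, 15.3464) (71, 21) (61.6533, 21)]  |A|=75.1641
7. ⊥bis P1·P6 via (41.89,8.985): [(63.3429, 9.5481) (71, 15.3464) (71, 21) (61.6533, 21)]  |A|=75.1641
8. ⊥bis P1·P7 via (33.015,9.86): [(63.3429, 9.5481) (71, 15.3464) (71, 21) (61.6533, 21)]  |A|=75.1641
9. canonical 4-gon: [(63.3429, 9.5481) (71, 15.3464) (71, 21) (61.6533, 21)]
10. shoelace: 75.1641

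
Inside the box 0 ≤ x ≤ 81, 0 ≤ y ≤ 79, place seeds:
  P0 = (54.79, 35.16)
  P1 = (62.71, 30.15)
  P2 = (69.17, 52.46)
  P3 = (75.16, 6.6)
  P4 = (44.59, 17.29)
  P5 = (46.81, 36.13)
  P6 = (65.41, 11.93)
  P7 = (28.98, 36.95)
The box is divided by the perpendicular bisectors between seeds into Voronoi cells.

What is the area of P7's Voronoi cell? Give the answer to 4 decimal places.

Area of P7's cell: 2521.0758

1. box [0,81]×[0,79]: [(0, 0) (81, 0) (81, 79) (0, 79)]
2. ⊥bis P7·P0 via (41.885,36.055): [(0, 0) (39.3845, 0) (44.8634, 79) (0, 79)]  |A|=3327.7898
3. ⊥bis P7·P1 via (45.845,33.55): [(0, 0) (39.0813, 0) (39.5435, 2.2926) (44.8634, 79) (0, 79)]  |A|=3327.4422
4. ⊥bis P7·P2 via (49.075,44.705): [(0, 0) (39.0813, 0) (39.5435, 2.2926) (43.4888, 59.1801) (35.84, 79) (0, 79)]  |A|=3238.0211
5. ⊥bis P7·P3 via (52.07,21.775): [(0, 0) (37.7592, 0) (39.5762, 2.7647) (43.4888, 59.1801) (35.84, 79) (0, 79)]  |A|=3236.122
6. ⊥bis P7·P4 via (36.785,27.12): [(0, 0) (2.6287, 0) (41.5264, 30.8847) (43.4888, 59.1801) (35.84, 79) (0, 79)]  |A|=2670.7741
7. ⊥bis P7·P5 via (37.895,36.54): [(0, 0) (2.6287, 0) (37.4874, 27.6777) (39.421, 69.7208) (35.84, 79) (0, 79)]  |A|=2521.0758
8. ⊥bis P7·P6 via (47.195,24.44): [(0, 0) (2.6287, 0) (37.4874, 27.6777) (39.421, 69.7208) (35.84, 79) (0, 79)]  |A|=2521.0758
9. canonical 6-gon: [(0, 0) (2.6287, 0) (37.4874, 27.6777) (39.421, 69.7208) (35.84, 79) (0, 79)]
10. shoelace: 2521.0758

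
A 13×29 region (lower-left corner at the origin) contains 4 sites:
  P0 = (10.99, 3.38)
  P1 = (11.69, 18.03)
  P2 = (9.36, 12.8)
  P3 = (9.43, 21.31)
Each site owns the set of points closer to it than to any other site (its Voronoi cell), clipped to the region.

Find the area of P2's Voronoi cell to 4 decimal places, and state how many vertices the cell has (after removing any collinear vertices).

Area of P2's cell: 116.7055 (5 vertices)

1. box [0,13]×[0,29]: [(0, 0) (13, 0) (13, 29) (0, 29)]
2. ⊥bis P2·P0 via (10.175,8.09): [(0, 6.3294) (13, 8.5788) (13, 29) (0, 29)]  |A|=280.0968
3. ⊥bis P2·P1 via (10.525,15.415): [(0, 20.104) (0, 6.3294) (13, 8.5788) (13, 14.3124)]  |A|=126.8029
4. ⊥bis P2·P3 via (9.395,17.055): [(6.7958, 17.0764) (0, 17.1323) (0, 6.3294) (13, 8.5788) (13, 14.3124)]  |A|=116.7055
5. canonical 5-gon: [(6.7958, 17.0764) (0, 17.1323) (0, 6.3294) (13, 8.5788) (13, 14.3124)]
6. shoelace: 116.7055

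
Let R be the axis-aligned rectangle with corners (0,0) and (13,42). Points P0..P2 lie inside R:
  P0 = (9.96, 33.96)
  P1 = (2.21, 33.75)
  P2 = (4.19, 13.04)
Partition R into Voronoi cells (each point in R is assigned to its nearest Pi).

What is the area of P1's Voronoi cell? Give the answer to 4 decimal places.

1. box [0,13]×[0,42]: [(0, 0) (13, 0) (13, 42) (0, 42)]
2. ⊥bis P1·P0 via (6.085,33.855): [(0, 0) (7.0024, 0) (5.8643, 42) (0, 42)]  |A|=270.1998
3. ⊥bis P1·P2 via (3.2,23.395): [(0, 23.0891) (6.3602, 23.6971) (5.8643, 42) (0, 42)]  |A|=113.8058
4. canonical 4-gon: [(0, 23.0891) (6.3602, 23.6971) (5.8643, 42) (0, 42)]
5. shoelace: 113.8058

Area of P1's cell: 113.8058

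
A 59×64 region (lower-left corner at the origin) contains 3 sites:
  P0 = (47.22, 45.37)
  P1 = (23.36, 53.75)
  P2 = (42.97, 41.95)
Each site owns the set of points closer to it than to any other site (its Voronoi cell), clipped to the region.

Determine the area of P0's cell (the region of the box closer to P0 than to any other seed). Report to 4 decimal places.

Area of P0's cell: 510.8748

1. box [0,59]×[0,64]: [(0, 0) (59, 0) (59, 64) (0, 64)]
2. ⊥bis P0·P1 via (35.29,49.56): [(17.8838, 0) (59, 0) (59, 64) (40.3616, 64)]  |A|=1912.1499
3. ⊥bis P0·P2 via (45.095,43.66): [(36.8266, 53.9351) (59, 26.3804) (59, 64) (40.3616, 64)]  |A|=510.8748
4. canonical 4-gon: [(36.8266, 53.9351) (59, 26.3804) (59, 64) (40.3616, 64)]
5. shoelace: 510.8748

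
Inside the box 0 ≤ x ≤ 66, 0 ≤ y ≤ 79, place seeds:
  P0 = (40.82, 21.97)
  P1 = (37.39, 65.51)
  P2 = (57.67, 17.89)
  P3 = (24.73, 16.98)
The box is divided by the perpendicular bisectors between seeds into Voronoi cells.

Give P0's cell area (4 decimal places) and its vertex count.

Area of P0's cell: 776.2100 (4 vertices)

1. box [0,66]×[0,79]: [(0, 0) (66, 0) (66, 79) (0, 79)]
2. ⊥bis P0·P1 via (39.105,43.74): [(0, 40.6594) (0, 0) (66, 0) (66, 45.8587)]  |A|=2855.0979
3. ⊥bis P0·P2 via (49.245,19.93): [(55.3196, 45.0174) (0, 40.6594) (0, 0) (44.4192, 0)]  |A|=2124.4475
4. ⊥bis P0·P3 via (32.775,19.475): [(55.3196, 45.0174) (25.5801, 42.6745) (38.8148, 0) (44.4192, 0)]  |A|=776.21
5. canonical 4-gon: [(55.3196, 45.0174) (25.5801, 42.6745) (38.8148, 0) (44.4192, 0)]
6. shoelace: 776.21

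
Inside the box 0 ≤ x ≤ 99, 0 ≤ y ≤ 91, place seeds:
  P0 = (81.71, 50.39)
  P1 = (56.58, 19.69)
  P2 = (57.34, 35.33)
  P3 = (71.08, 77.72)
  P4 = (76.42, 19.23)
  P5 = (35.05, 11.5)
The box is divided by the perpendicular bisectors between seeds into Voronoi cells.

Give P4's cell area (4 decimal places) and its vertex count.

Area of P4's cell: 1076.9892 (5 vertices)

1. box [0,99]×[0,91]: [(0, 0) (99, 0) (99, 91) (0, 91)]
2. ⊥bis P4·P0 via (79.065,34.81): [(0, 48.2328) (0, 0) (99, 0) (99, 31.4257)]  |A|=3943.0926
3. ⊥bis P4·P1 via (66.5,19.46): [(66.9038, 36.8746) (66.0488, 0) (99, 0) (99, 31.4257)]  |A|=1111.8536
4. ⊥bis P4·P2 via (66.88,27.28): [(73.9646, 35.6759) (66.6757, 27.0379) (66.0488, 0) (99, 0) (99, 31.4257)]  |A|=1076.9892
5. ⊥bis P4·P3 via (73.75,48.475): [(73.9646, 35.6759) (66.6757, 27.0379) (66.0488, 0) (99, 0) (99, 31.4257)]  |A|=1076.9892
6. ⊥bis P4·P5 via (55.735,15.365): [(73.9646, 35.6759) (66.6757, 27.0379) (66.0488, 0) (99, 0) (99, 31.4257)]  |A|=1076.9892
7. canonical 5-gon: [(73.9646, 35.6759) (66.6757, 27.0379) (66.0488, 0) (99, 0) (99, 31.4257)]
8. shoelace: 1076.9892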